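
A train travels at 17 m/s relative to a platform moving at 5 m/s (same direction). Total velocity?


Given: object velocity = 17 m/s, platform velocity = 5 m/s (same direction)
Using classical velocity addition: v_total = v_object + v_platform
v_total = 17 + 5
v_total = 22 m/s

22 m/s


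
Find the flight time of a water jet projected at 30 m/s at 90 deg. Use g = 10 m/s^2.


Given: v0 = 30 m/s, theta = 90 deg, g = 10 m/s^2
sin(90) = 1
Using T = 2*v0*sin(theta) / g
T = 2*30*1 / 10
T = 60 / 10
T = 6 s

6 s


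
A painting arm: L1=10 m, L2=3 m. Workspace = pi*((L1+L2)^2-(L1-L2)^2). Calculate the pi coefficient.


Given: L1 = 10, L2 = 3
(L1+L2)^2 = (13)^2 = 169
(L1-L2)^2 = (7)^2 = 49
Difference = 169 - 49 = 120
This equals 4*L1*L2 = 4*10*3 = 120
Workspace area = 120*pi

120


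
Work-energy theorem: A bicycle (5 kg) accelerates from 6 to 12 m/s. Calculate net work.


Given: m = 5 kg, v0 = 6 m/s, v = 12 m/s
Using W = (1/2)*m*(v^2 - v0^2)
v^2 = 12^2 = 144
v0^2 = 6^2 = 36
v^2 - v0^2 = 144 - 36 = 108
W = (1/2)*5*108 = 270 J

270 J


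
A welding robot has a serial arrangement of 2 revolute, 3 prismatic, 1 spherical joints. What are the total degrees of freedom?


Given: serial robot with 2 revolute, 3 prismatic, 1 spherical joints
DOF contribution per joint type: revolute=1, prismatic=1, spherical=3, fixed=0
DOF = 2*1 + 3*1 + 1*3
DOF = 8

8


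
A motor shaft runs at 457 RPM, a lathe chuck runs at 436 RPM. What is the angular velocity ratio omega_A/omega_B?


Given: RPM_A = 457, RPM_B = 436
omega = 2*pi*RPM/60, so omega_A/omega_B = RPM_A / RPM_B
omega_A/omega_B = 457 / 436
omega_A/omega_B = 457/436

457/436


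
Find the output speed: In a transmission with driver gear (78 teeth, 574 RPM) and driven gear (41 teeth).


Given: N1 = 78 teeth, w1 = 574 RPM, N2 = 41 teeth
Using N1*w1 = N2*w2
w2 = N1*w1 / N2
w2 = 78*574 / 41
w2 = 44772 / 41
w2 = 1092 RPM

1092 RPM


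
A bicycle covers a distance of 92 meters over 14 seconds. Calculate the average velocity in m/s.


Given: distance d = 92 m, time t = 14 s
Using v = d / t
v = 92 / 14
v = 46/7 m/s

46/7 m/s


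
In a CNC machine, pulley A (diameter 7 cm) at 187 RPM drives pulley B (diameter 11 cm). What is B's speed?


Given: D1 = 7 cm, w1 = 187 RPM, D2 = 11 cm
Using D1*w1 = D2*w2
w2 = D1*w1 / D2
w2 = 7*187 / 11
w2 = 1309 / 11
w2 = 119 RPM

119 RPM


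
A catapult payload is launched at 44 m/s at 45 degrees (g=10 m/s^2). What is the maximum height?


Given: v0 = 44 m/s, theta = 45 deg, g = 10 m/s^2
sin^2(45) = 1/2
Using H = v0^2 * sin^2(theta) / (2*g)
H = 44^2 * 1/2 / (2*10)
H = 1936 * 1/2 / 20
H = 968 / 20
H = 242/5 m

242/5 m


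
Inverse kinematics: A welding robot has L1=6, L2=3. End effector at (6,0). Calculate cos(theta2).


Given: L1 = 6, L2 = 3, target (x, y) = (6, 0)
Using cos(theta2) = (x^2 + y^2 - L1^2 - L2^2) / (2*L1*L2)
x^2 + y^2 = 6^2 + 0 = 36
L1^2 + L2^2 = 36 + 9 = 45
Numerator = 36 - 45 = -9
Denominator = 2*6*3 = 36
cos(theta2) = -9/36 = -1/4

-1/4


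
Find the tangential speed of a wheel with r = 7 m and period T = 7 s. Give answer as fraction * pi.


Given: radius r = 7 m, period T = 7 s
Using v = 2*pi*r / T
v = 2*pi*7 / 7
v = 14*pi / 7
v = 2*pi m/s

2*pi m/s


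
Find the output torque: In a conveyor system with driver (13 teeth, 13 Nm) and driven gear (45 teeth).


Given: N1 = 13, N2 = 45, T1 = 13 Nm
Using T2/T1 = N2/N1
T2 = T1 * N2 / N1
T2 = 13 * 45 / 13
T2 = 585 / 13
T2 = 45 Nm

45 Nm


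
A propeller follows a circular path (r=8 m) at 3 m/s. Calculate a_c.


Given: v = 3 m/s, r = 8 m
Using a_c = v^2 / r
a_c = 3^2 / 8
a_c = 9 / 8
a_c = 9/8 m/s^2

9/8 m/s^2


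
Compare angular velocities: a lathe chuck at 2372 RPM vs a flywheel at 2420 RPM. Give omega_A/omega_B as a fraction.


Given: RPM_A = 2372, RPM_B = 2420
omega = 2*pi*RPM/60, so omega_A/omega_B = RPM_A / RPM_B
omega_A/omega_B = 2372 / 2420
omega_A/omega_B = 593/605

593/605


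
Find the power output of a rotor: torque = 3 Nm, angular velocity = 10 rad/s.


Given: tau = 3 Nm, omega = 10 rad/s
Using P = tau * omega
P = 3 * 10
P = 30 W

30 W


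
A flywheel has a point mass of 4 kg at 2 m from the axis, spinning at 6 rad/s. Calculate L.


Given: m = 4 kg, r = 2 m, omega = 6 rad/s
For a point mass: I = m*r^2
I = 4*2^2 = 4*4 = 16
L = I*omega = 16*6
L = 96 kg*m^2/s

96 kg*m^2/s


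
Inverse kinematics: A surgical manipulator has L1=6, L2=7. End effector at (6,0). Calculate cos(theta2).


Given: L1 = 6, L2 = 7, target (x, y) = (6, 0)
Using cos(theta2) = (x^2 + y^2 - L1^2 - L2^2) / (2*L1*L2)
x^2 + y^2 = 6^2 + 0 = 36
L1^2 + L2^2 = 36 + 49 = 85
Numerator = 36 - 85 = -49
Denominator = 2*6*7 = 84
cos(theta2) = -49/84 = -7/12

-7/12


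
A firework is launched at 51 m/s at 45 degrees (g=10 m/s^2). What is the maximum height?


Given: v0 = 51 m/s, theta = 45 deg, g = 10 m/s^2
sin^2(45) = 1/2
Using H = v0^2 * sin^2(theta) / (2*g)
H = 51^2 * 1/2 / (2*10)
H = 2601 * 1/2 / 20
H = 2601/2 / 20
H = 2601/40 m

2601/40 m


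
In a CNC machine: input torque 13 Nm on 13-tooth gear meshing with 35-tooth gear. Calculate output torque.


Given: N1 = 13, N2 = 35, T1 = 13 Nm
Using T2/T1 = N2/N1
T2 = T1 * N2 / N1
T2 = 13 * 35 / 13
T2 = 455 / 13
T2 = 35 Nm

35 Nm


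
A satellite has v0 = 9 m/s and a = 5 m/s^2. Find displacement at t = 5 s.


Given: v0 = 9 m/s, a = 5 m/s^2, t = 5 s
Using s = v0*t + (1/2)*a*t^2
s = 9*5 + (1/2)*5*5^2
s = 45 + (1/2)*125
s = 45 + 125/2
s = 215/2

215/2 m


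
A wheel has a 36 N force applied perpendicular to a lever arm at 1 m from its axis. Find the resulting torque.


Given: F = 36 N, r = 1 m, angle = 90 deg (perpendicular)
Using tau = F * r * sin(90)
sin(90) = 1
tau = 36 * 1 * 1
tau = 36 Nm

36 Nm


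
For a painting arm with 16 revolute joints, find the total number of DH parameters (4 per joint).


Given: 16 joints, 4 DH parameters per joint (d, theta, a, alpha)
Total DH parameters = number_of_joints * 4
Total = 16 * 4
Total = 64

64


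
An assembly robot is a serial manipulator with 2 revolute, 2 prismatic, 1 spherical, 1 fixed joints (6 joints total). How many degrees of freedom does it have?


Given: serial robot with 2 revolute, 2 prismatic, 1 spherical, 1 fixed joints
DOF contribution per joint type: revolute=1, prismatic=1, spherical=3, fixed=0
DOF = 2*1 + 2*1 + 1*3 + 1*0
DOF = 7

7


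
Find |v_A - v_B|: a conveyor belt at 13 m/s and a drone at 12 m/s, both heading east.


Given: v_A = 13 m/s east, v_B = 12 m/s east
Both move in the same direction; relative speed = |v_A - v_B|
|13 - 12| = |1|
= 1 m/s

1 m/s


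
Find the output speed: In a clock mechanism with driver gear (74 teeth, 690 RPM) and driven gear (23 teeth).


Given: N1 = 74 teeth, w1 = 690 RPM, N2 = 23 teeth
Using N1*w1 = N2*w2
w2 = N1*w1 / N2
w2 = 74*690 / 23
w2 = 51060 / 23
w2 = 2220 RPM

2220 RPM


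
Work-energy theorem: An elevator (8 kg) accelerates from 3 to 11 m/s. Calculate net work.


Given: m = 8 kg, v0 = 3 m/s, v = 11 m/s
Using W = (1/2)*m*(v^2 - v0^2)
v^2 = 11^2 = 121
v0^2 = 3^2 = 9
v^2 - v0^2 = 121 - 9 = 112
W = (1/2)*8*112 = 448 J

448 J


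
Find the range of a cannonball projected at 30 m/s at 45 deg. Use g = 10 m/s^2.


Given: v0 = 30 m/s, theta = 45 deg, g = 10 m/s^2
sin(2*45) = sin(90) = 1
Using R = v0^2 * sin(2*theta) / g
R = 30^2 * 1 / 10
R = 900 / 10
R = 90 m

90 m


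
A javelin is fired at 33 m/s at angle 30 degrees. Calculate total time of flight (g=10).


Given: v0 = 33 m/s, theta = 30 deg, g = 10 m/s^2
sin(30) = 1/2
Using T = 2*v0*sin(theta) / g
T = 2*33*1/2 / 10
T = 33 / 10
T = 33/10 s

33/10 s


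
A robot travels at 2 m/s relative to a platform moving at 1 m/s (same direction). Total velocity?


Given: object velocity = 2 m/s, platform velocity = 1 m/s (same direction)
Using classical velocity addition: v_total = v_object + v_platform
v_total = 2 + 1
v_total = 3 m/s

3 m/s


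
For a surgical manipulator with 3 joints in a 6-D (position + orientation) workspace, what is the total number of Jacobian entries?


Given: task space dimension = 6, joints = 3
Jacobian is a 6 x 3 matrix
Total entries = rows * columns
Total = 6 * 3
Total = 18

18


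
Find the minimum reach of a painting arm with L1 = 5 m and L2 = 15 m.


Given: L1 = 5 m, L2 = 15 m
For a 2-link planar arm, min reach = |L1 - L2| (second link folded back)
Min reach = |5 - 15|
Min reach = 10 m

10 m


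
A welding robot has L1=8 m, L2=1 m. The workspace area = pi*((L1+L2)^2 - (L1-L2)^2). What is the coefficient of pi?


Given: L1 = 8, L2 = 1
(L1+L2)^2 = (9)^2 = 81
(L1-L2)^2 = (7)^2 = 49
Difference = 81 - 49 = 32
This equals 4*L1*L2 = 4*8*1 = 32
Workspace area = 32*pi

32


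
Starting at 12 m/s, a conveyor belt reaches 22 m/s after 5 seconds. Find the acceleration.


Given: initial velocity v0 = 12 m/s, final velocity v = 22 m/s, time t = 5 s
Using a = (v - v0) / t
a = (22 - 12) / 5
a = 10 / 5
a = 2 m/s^2

2 m/s^2


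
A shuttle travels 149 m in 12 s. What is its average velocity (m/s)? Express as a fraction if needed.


Given: distance d = 149 m, time t = 12 s
Using v = d / t
v = 149 / 12
v = 149/12 m/s

149/12 m/s


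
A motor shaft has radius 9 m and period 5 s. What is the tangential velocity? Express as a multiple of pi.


Given: radius r = 9 m, period T = 5 s
Using v = 2*pi*r / T
v = 2*pi*9 / 5
v = 18*pi / 5
v = 18/5*pi m/s

18/5*pi m/s


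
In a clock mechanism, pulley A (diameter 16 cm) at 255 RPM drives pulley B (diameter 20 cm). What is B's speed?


Given: D1 = 16 cm, w1 = 255 RPM, D2 = 20 cm
Using D1*w1 = D2*w2
w2 = D1*w1 / D2
w2 = 16*255 / 20
w2 = 4080 / 20
w2 = 204 RPM

204 RPM


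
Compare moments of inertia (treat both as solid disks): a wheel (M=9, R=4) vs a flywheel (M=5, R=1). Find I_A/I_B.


Given: M1=9 kg, R1=4 m, M2=5 kg, R2=1 m
For a disk: I = (1/2)*M*R^2, so I_A/I_B = (M1*R1^2)/(M2*R2^2)
M1*R1^2 = 9*16 = 144
M2*R2^2 = 5*1 = 5
I_A/I_B = 144/5 = 144/5

144/5


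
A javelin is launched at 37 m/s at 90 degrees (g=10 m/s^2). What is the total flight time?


Given: v0 = 37 m/s, theta = 90 deg, g = 10 m/s^2
sin(90) = 1
Using T = 2*v0*sin(theta) / g
T = 2*37*1 / 10
T = 74 / 10
T = 37/5 s

37/5 s


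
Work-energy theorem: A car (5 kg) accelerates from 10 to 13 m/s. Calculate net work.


Given: m = 5 kg, v0 = 10 m/s, v = 13 m/s
Using W = (1/2)*m*(v^2 - v0^2)
v^2 = 13^2 = 169
v0^2 = 10^2 = 100
v^2 - v0^2 = 169 - 100 = 69
W = (1/2)*5*69 = 345/2 J

345/2 J


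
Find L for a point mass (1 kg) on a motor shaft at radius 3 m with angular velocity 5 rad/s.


Given: m = 1 kg, r = 3 m, omega = 5 rad/s
For a point mass: I = m*r^2
I = 1*3^2 = 1*9 = 9
L = I*omega = 9*5
L = 45 kg*m^2/s

45 kg*m^2/s


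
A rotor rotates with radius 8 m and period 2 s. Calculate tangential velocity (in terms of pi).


Given: radius r = 8 m, period T = 2 s
Using v = 2*pi*r / T
v = 2*pi*8 / 2
v = 16*pi / 2
v = 8*pi m/s

8*pi m/s


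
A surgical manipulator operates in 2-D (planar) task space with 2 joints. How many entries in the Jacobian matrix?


Given: task space dimension = 2, joints = 2
Jacobian is a 2 x 2 matrix
Total entries = rows * columns
Total = 2 * 2
Total = 4

4


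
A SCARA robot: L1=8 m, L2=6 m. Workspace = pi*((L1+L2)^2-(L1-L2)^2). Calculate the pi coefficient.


Given: L1 = 8, L2 = 6
(L1+L2)^2 = (14)^2 = 196
(L1-L2)^2 = (2)^2 = 4
Difference = 196 - 4 = 192
This equals 4*L1*L2 = 4*8*6 = 192
Workspace area = 192*pi

192


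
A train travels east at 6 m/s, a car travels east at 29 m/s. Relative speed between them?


Given: v_A = 6 m/s east, v_B = 29 m/s east
Both move in the same direction; relative speed = |v_A - v_B|
|6 - 29| = |-23|
= 23 m/s

23 m/s


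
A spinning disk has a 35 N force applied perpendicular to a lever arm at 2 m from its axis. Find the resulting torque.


Given: F = 35 N, r = 2 m, angle = 90 deg (perpendicular)
Using tau = F * r * sin(90)
sin(90) = 1
tau = 35 * 2 * 1
tau = 70 Nm

70 Nm


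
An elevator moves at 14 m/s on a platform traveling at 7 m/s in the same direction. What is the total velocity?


Given: object velocity = 14 m/s, platform velocity = 7 m/s (same direction)
Using classical velocity addition: v_total = v_object + v_platform
v_total = 14 + 7
v_total = 21 m/s

21 m/s


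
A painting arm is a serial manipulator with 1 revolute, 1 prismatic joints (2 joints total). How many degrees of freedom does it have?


Given: serial robot with 1 revolute, 1 prismatic joints
DOF contribution per joint type: revolute=1, prismatic=1, spherical=3, fixed=0
DOF = 1*1 + 1*1
DOF = 2

2


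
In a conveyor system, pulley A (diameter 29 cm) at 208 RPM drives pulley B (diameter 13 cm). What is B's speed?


Given: D1 = 29 cm, w1 = 208 RPM, D2 = 13 cm
Using D1*w1 = D2*w2
w2 = D1*w1 / D2
w2 = 29*208 / 13
w2 = 6032 / 13
w2 = 464 RPM

464 RPM


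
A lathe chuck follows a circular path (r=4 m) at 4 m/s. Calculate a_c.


Given: v = 4 m/s, r = 4 m
Using a_c = v^2 / r
a_c = 4^2 / 4
a_c = 16 / 4
a_c = 4 m/s^2

4 m/s^2


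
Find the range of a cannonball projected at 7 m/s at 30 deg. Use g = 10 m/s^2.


Given: v0 = 7 m/s, theta = 30 deg, g = 10 m/s^2
sin(2*30) = sin(60) = sqrt(3)/2
Using R = v0^2 * sin(2*theta) / g
R = 7^2 * (sqrt(3)/2) / 10
R = 49 * sqrt(3) / 20
R = 49/20*sqrt(3) m

49/20*sqrt(3) m


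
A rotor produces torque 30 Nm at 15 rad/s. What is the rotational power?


Given: tau = 30 Nm, omega = 15 rad/s
Using P = tau * omega
P = 30 * 15
P = 450 W

450 W


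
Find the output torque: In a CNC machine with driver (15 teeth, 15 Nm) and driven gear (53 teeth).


Given: N1 = 15, N2 = 53, T1 = 15 Nm
Using T2/T1 = N2/N1
T2 = T1 * N2 / N1
T2 = 15 * 53 / 15
T2 = 795 / 15
T2 = 53 Nm

53 Nm


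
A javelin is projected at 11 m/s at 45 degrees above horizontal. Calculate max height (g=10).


Given: v0 = 11 m/s, theta = 45 deg, g = 10 m/s^2
sin^2(45) = 1/2
Using H = v0^2 * sin^2(theta) / (2*g)
H = 11^2 * 1/2 / (2*10)
H = 121 * 1/2 / 20
H = 121/2 / 20
H = 121/40 m

121/40 m


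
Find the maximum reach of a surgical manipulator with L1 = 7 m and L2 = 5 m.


Given: L1 = 7 m, L2 = 5 m
For a 2-link planar arm, max reach = L1 + L2 (fully extended)
Max reach = 7 + 5
Max reach = 12 m

12 m


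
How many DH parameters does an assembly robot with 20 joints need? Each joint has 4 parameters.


Given: 20 joints, 4 DH parameters per joint (d, theta, a, alpha)
Total DH parameters = number_of_joints * 4
Total = 20 * 4
Total = 80

80


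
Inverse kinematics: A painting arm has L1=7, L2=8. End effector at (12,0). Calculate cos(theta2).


Given: L1 = 7, L2 = 8, target (x, y) = (12, 0)
Using cos(theta2) = (x^2 + y^2 - L1^2 - L2^2) / (2*L1*L2)
x^2 + y^2 = 12^2 + 0 = 144
L1^2 + L2^2 = 49 + 64 = 113
Numerator = 144 - 113 = 31
Denominator = 2*7*8 = 112
cos(theta2) = 31/112 = 31/112

31/112


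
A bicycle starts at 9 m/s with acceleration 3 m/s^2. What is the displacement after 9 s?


Given: v0 = 9 m/s, a = 3 m/s^2, t = 9 s
Using s = v0*t + (1/2)*a*t^2
s = 9*9 + (1/2)*3*9^2
s = 81 + (1/2)*243
s = 81 + 243/2
s = 405/2

405/2 m


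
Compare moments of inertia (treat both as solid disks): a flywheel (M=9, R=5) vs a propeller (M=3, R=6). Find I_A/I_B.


Given: M1=9 kg, R1=5 m, M2=3 kg, R2=6 m
For a disk: I = (1/2)*M*R^2, so I_A/I_B = (M1*R1^2)/(M2*R2^2)
M1*R1^2 = 9*25 = 225
M2*R2^2 = 3*36 = 108
I_A/I_B = 225/108 = 25/12

25/12


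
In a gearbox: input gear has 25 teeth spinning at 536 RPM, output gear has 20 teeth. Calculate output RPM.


Given: N1 = 25 teeth, w1 = 536 RPM, N2 = 20 teeth
Using N1*w1 = N2*w2
w2 = N1*w1 / N2
w2 = 25*536 / 20
w2 = 13400 / 20
w2 = 670 RPM

670 RPM


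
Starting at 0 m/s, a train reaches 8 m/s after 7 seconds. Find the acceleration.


Given: initial velocity v0 = 0 m/s, final velocity v = 8 m/s, time t = 7 s
Using a = (v - v0) / t
a = (8 - 0) / 7
a = 8 / 7
a = 8/7 m/s^2

8/7 m/s^2


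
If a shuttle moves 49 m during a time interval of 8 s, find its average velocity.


Given: distance d = 49 m, time t = 8 s
Using v = d / t
v = 49 / 8
v = 49/8 m/s

49/8 m/s


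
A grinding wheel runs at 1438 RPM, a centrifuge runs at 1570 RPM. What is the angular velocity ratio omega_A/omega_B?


Given: RPM_A = 1438, RPM_B = 1570
omega = 2*pi*RPM/60, so omega_A/omega_B = RPM_A / RPM_B
omega_A/omega_B = 1438 / 1570
omega_A/omega_B = 719/785

719/785


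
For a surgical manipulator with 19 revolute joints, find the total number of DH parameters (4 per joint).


Given: 19 joints, 4 DH parameters per joint (d, theta, a, alpha)
Total DH parameters = number_of_joints * 4
Total = 19 * 4
Total = 76

76


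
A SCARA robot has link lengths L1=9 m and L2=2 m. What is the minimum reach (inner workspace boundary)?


Given: L1 = 9 m, L2 = 2 m
For a 2-link planar arm, min reach = |L1 - L2| (second link folded back)
Min reach = |9 - 2|
Min reach = 7 m

7 m


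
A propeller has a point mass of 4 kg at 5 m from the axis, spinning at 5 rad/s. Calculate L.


Given: m = 4 kg, r = 5 m, omega = 5 rad/s
For a point mass: I = m*r^2
I = 4*5^2 = 4*25 = 100
L = I*omega = 100*5
L = 500 kg*m^2/s

500 kg*m^2/s


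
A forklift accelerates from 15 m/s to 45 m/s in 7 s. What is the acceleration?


Given: initial velocity v0 = 15 m/s, final velocity v = 45 m/s, time t = 7 s
Using a = (v - v0) / t
a = (45 - 15) / 7
a = 30 / 7
a = 30/7 m/s^2

30/7 m/s^2


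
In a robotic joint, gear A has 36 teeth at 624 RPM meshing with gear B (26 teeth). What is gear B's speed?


Given: N1 = 36 teeth, w1 = 624 RPM, N2 = 26 teeth
Using N1*w1 = N2*w2
w2 = N1*w1 / N2
w2 = 36*624 / 26
w2 = 22464 / 26
w2 = 864 RPM

864 RPM


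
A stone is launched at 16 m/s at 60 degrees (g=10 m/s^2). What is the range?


Given: v0 = 16 m/s, theta = 60 deg, g = 10 m/s^2
sin(2*60) = sin(120) = sqrt(3)/2
Using R = v0^2 * sin(2*theta) / g
R = 16^2 * (sqrt(3)/2) / 10
R = 256 * sqrt(3) / 20
R = 64/5*sqrt(3) m

64/5*sqrt(3) m


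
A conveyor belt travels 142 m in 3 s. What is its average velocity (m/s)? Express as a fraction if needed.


Given: distance d = 142 m, time t = 3 s
Using v = d / t
v = 142 / 3
v = 142/3 m/s

142/3 m/s


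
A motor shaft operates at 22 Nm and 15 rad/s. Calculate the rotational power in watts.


Given: tau = 22 Nm, omega = 15 rad/s
Using P = tau * omega
P = 22 * 15
P = 330 W

330 W


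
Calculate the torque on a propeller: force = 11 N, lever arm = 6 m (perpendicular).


Given: F = 11 N, r = 6 m, angle = 90 deg (perpendicular)
Using tau = F * r * sin(90)
sin(90) = 1
tau = 11 * 6 * 1
tau = 66 Nm

66 Nm


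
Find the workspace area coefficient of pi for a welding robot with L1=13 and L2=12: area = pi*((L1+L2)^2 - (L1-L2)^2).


Given: L1 = 13, L2 = 12
(L1+L2)^2 = (25)^2 = 625
(L1-L2)^2 = (1)^2 = 1
Difference = 625 - 1 = 624
This equals 4*L1*L2 = 4*13*12 = 624
Workspace area = 624*pi

624


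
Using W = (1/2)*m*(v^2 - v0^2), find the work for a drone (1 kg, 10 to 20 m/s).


Given: m = 1 kg, v0 = 10 m/s, v = 20 m/s
Using W = (1/2)*m*(v^2 - v0^2)
v^2 = 20^2 = 400
v0^2 = 10^2 = 100
v^2 - v0^2 = 400 - 100 = 300
W = (1/2)*1*300 = 150 J

150 J


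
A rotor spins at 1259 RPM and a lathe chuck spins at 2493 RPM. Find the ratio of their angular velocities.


Given: RPM_A = 1259, RPM_B = 2493
omega = 2*pi*RPM/60, so omega_A/omega_B = RPM_A / RPM_B
omega_A/omega_B = 1259 / 2493
omega_A/omega_B = 1259/2493

1259/2493


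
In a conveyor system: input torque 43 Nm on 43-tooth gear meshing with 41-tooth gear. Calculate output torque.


Given: N1 = 43, N2 = 41, T1 = 43 Nm
Using T2/T1 = N2/N1
T2 = T1 * N2 / N1
T2 = 43 * 41 / 43
T2 = 1763 / 43
T2 = 41 Nm

41 Nm


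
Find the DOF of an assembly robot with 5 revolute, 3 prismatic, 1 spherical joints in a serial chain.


Given: serial robot with 5 revolute, 3 prismatic, 1 spherical joints
DOF contribution per joint type: revolute=1, prismatic=1, spherical=3, fixed=0
DOF = 5*1 + 3*1 + 1*3
DOF = 11

11


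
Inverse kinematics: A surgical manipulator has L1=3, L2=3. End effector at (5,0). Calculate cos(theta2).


Given: L1 = 3, L2 = 3, target (x, y) = (5, 0)
Using cos(theta2) = (x^2 + y^2 - L1^2 - L2^2) / (2*L1*L2)
x^2 + y^2 = 5^2 + 0 = 25
L1^2 + L2^2 = 9 + 9 = 18
Numerator = 25 - 18 = 7
Denominator = 2*3*3 = 18
cos(theta2) = 7/18 = 7/18

7/18


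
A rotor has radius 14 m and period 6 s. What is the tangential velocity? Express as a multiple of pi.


Given: radius r = 14 m, period T = 6 s
Using v = 2*pi*r / T
v = 2*pi*14 / 6
v = 28*pi / 6
v = 14/3*pi m/s

14/3*pi m/s


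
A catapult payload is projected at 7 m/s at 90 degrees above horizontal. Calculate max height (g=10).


Given: v0 = 7 m/s, theta = 90 deg, g = 10 m/s^2
sin^2(90) = 1
Using H = v0^2 * sin^2(theta) / (2*g)
H = 7^2 * 1 / (2*10)
H = 49 * 1 / 20
H = 49 / 20
H = 49/20 m

49/20 m


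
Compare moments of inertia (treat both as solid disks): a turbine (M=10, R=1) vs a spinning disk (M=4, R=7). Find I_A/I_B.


Given: M1=10 kg, R1=1 m, M2=4 kg, R2=7 m
For a disk: I = (1/2)*M*R^2, so I_A/I_B = (M1*R1^2)/(M2*R2^2)
M1*R1^2 = 10*1 = 10
M2*R2^2 = 4*49 = 196
I_A/I_B = 10/196 = 5/98

5/98


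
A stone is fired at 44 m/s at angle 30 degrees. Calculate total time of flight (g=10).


Given: v0 = 44 m/s, theta = 30 deg, g = 10 m/s^2
sin(30) = 1/2
Using T = 2*v0*sin(theta) / g
T = 2*44*1/2 / 10
T = 44 / 10
T = 22/5 s

22/5 s


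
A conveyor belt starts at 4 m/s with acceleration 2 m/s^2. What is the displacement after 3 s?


Given: v0 = 4 m/s, a = 2 m/s^2, t = 3 s
Using s = v0*t + (1/2)*a*t^2
s = 4*3 + (1/2)*2*3^2
s = 12 + (1/2)*18
s = 12 + 9
s = 21

21 m


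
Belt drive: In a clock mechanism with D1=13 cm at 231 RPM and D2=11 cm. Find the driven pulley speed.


Given: D1 = 13 cm, w1 = 231 RPM, D2 = 11 cm
Using D1*w1 = D2*w2
w2 = D1*w1 / D2
w2 = 13*231 / 11
w2 = 3003 / 11
w2 = 273 RPM

273 RPM


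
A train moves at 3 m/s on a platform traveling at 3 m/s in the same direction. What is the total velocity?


Given: object velocity = 3 m/s, platform velocity = 3 m/s (same direction)
Using classical velocity addition: v_total = v_object + v_platform
v_total = 3 + 3
v_total = 6 m/s

6 m/s


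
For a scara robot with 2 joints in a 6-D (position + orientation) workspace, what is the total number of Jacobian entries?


Given: task space dimension = 6, joints = 2
Jacobian is a 6 x 2 matrix
Total entries = rows * columns
Total = 6 * 2
Total = 12

12


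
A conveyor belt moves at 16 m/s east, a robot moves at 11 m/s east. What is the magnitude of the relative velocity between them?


Given: v_A = 16 m/s east, v_B = 11 m/s east
Both move in the same direction; relative speed = |v_A - v_B|
|16 - 11| = |5|
= 5 m/s

5 m/s


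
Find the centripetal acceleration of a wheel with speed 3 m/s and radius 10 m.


Given: v = 3 m/s, r = 10 m
Using a_c = v^2 / r
a_c = 3^2 / 10
a_c = 9 / 10
a_c = 9/10 m/s^2

9/10 m/s^2


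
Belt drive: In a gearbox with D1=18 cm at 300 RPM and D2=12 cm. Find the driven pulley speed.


Given: D1 = 18 cm, w1 = 300 RPM, D2 = 12 cm
Using D1*w1 = D2*w2
w2 = D1*w1 / D2
w2 = 18*300 / 12
w2 = 5400 / 12
w2 = 450 RPM

450 RPM


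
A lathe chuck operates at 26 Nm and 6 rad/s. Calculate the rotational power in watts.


Given: tau = 26 Nm, omega = 6 rad/s
Using P = tau * omega
P = 26 * 6
P = 156 W

156 W


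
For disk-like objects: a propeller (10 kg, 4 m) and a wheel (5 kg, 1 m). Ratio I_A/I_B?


Given: M1=10 kg, R1=4 m, M2=5 kg, R2=1 m
For a disk: I = (1/2)*M*R^2, so I_A/I_B = (M1*R1^2)/(M2*R2^2)
M1*R1^2 = 10*16 = 160
M2*R2^2 = 5*1 = 5
I_A/I_B = 160/5 = 32

32


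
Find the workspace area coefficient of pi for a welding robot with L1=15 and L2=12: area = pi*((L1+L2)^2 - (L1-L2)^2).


Given: L1 = 15, L2 = 12
(L1+L2)^2 = (27)^2 = 729
(L1-L2)^2 = (3)^2 = 9
Difference = 729 - 9 = 720
This equals 4*L1*L2 = 4*15*12 = 720
Workspace area = 720*pi

720


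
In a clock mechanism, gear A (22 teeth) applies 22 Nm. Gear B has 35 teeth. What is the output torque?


Given: N1 = 22, N2 = 35, T1 = 22 Nm
Using T2/T1 = N2/N1
T2 = T1 * N2 / N1
T2 = 22 * 35 / 22
T2 = 770 / 22
T2 = 35 Nm

35 Nm


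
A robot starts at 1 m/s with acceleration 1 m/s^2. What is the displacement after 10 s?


Given: v0 = 1 m/s, a = 1 m/s^2, t = 10 s
Using s = v0*t + (1/2)*a*t^2
s = 1*10 + (1/2)*1*10^2
s = 10 + (1/2)*100
s = 10 + 50
s = 60

60 m


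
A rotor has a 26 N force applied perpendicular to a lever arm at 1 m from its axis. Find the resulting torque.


Given: F = 26 N, r = 1 m, angle = 90 deg (perpendicular)
Using tau = F * r * sin(90)
sin(90) = 1
tau = 26 * 1 * 1
tau = 26 Nm

26 Nm


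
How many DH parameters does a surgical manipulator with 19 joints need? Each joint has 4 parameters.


Given: 19 joints, 4 DH parameters per joint (d, theta, a, alpha)
Total DH parameters = number_of_joints * 4
Total = 19 * 4
Total = 76

76


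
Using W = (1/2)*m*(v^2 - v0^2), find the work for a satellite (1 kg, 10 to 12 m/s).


Given: m = 1 kg, v0 = 10 m/s, v = 12 m/s
Using W = (1/2)*m*(v^2 - v0^2)
v^2 = 12^2 = 144
v0^2 = 10^2 = 100
v^2 - v0^2 = 144 - 100 = 44
W = (1/2)*1*44 = 22 J

22 J


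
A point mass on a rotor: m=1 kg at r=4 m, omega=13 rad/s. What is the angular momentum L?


Given: m = 1 kg, r = 4 m, omega = 13 rad/s
For a point mass: I = m*r^2
I = 1*4^2 = 1*16 = 16
L = I*omega = 16*13
L = 208 kg*m^2/s

208 kg*m^2/s


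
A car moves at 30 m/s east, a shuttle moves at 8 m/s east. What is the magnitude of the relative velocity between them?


Given: v_A = 30 m/s east, v_B = 8 m/s east
Both move in the same direction; relative speed = |v_A - v_B|
|30 - 8| = |22|
= 22 m/s

22 m/s


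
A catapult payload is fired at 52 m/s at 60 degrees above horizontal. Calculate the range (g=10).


Given: v0 = 52 m/s, theta = 60 deg, g = 10 m/s^2
sin(2*60) = sin(120) = sqrt(3)/2
Using R = v0^2 * sin(2*theta) / g
R = 52^2 * (sqrt(3)/2) / 10
R = 2704 * sqrt(3) / 20
R = 676/5*sqrt(3) m

676/5*sqrt(3) m


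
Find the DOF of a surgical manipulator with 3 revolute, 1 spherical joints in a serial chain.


Given: serial robot with 3 revolute, 1 spherical joints
DOF contribution per joint type: revolute=1, prismatic=1, spherical=3, fixed=0
DOF = 3*1 + 1*3
DOF = 6

6


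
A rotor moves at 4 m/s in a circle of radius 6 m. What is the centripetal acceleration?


Given: v = 4 m/s, r = 6 m
Using a_c = v^2 / r
a_c = 4^2 / 6
a_c = 16 / 6
a_c = 8/3 m/s^2

8/3 m/s^2


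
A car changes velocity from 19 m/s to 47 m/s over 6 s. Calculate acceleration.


Given: initial velocity v0 = 19 m/s, final velocity v = 47 m/s, time t = 6 s
Using a = (v - v0) / t
a = (47 - 19) / 6
a = 28 / 6
a = 14/3 m/s^2

14/3 m/s^2


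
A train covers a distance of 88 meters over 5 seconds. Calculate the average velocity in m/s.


Given: distance d = 88 m, time t = 5 s
Using v = d / t
v = 88 / 5
v = 88/5 m/s

88/5 m/s


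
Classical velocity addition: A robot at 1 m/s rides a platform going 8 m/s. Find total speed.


Given: object velocity = 1 m/s, platform velocity = 8 m/s (same direction)
Using classical velocity addition: v_total = v_object + v_platform
v_total = 1 + 8
v_total = 9 m/s

9 m/s


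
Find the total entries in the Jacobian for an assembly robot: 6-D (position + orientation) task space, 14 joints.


Given: task space dimension = 6, joints = 14
Jacobian is a 6 x 14 matrix
Total entries = rows * columns
Total = 6 * 14
Total = 84

84


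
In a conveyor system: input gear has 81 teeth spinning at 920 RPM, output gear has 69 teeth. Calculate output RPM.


Given: N1 = 81 teeth, w1 = 920 RPM, N2 = 69 teeth
Using N1*w1 = N2*w2
w2 = N1*w1 / N2
w2 = 81*920 / 69
w2 = 74520 / 69
w2 = 1080 RPM

1080 RPM


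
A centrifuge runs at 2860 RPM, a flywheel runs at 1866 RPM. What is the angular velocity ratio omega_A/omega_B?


Given: RPM_A = 2860, RPM_B = 1866
omega = 2*pi*RPM/60, so omega_A/omega_B = RPM_A / RPM_B
omega_A/omega_B = 2860 / 1866
omega_A/omega_B = 1430/933

1430/933


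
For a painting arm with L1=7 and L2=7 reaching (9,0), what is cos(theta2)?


Given: L1 = 7, L2 = 7, target (x, y) = (9, 0)
Using cos(theta2) = (x^2 + y^2 - L1^2 - L2^2) / (2*L1*L2)
x^2 + y^2 = 9^2 + 0 = 81
L1^2 + L2^2 = 49 + 49 = 98
Numerator = 81 - 98 = -17
Denominator = 2*7*7 = 98
cos(theta2) = -17/98 = -17/98

-17/98


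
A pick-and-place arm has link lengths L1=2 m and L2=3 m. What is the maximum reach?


Given: L1 = 2 m, L2 = 3 m
For a 2-link planar arm, max reach = L1 + L2 (fully extended)
Max reach = 2 + 3
Max reach = 5 m

5 m


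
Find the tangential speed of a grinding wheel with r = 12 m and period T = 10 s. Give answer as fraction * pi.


Given: radius r = 12 m, period T = 10 s
Using v = 2*pi*r / T
v = 2*pi*12 / 10
v = 24*pi / 10
v = 12/5*pi m/s

12/5*pi m/s


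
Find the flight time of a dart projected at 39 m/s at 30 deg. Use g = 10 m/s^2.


Given: v0 = 39 m/s, theta = 30 deg, g = 10 m/s^2
sin(30) = 1/2
Using T = 2*v0*sin(theta) / g
T = 2*39*1/2 / 10
T = 39 / 10
T = 39/10 s

39/10 s


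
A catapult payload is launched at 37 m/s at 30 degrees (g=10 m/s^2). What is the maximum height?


Given: v0 = 37 m/s, theta = 30 deg, g = 10 m/s^2
sin^2(30) = 1/4
Using H = v0^2 * sin^2(theta) / (2*g)
H = 37^2 * 1/4 / (2*10)
H = 1369 * 1/4 / 20
H = 1369/4 / 20
H = 1369/80 m

1369/80 m


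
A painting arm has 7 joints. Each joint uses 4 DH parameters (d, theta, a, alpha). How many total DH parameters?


Given: 7 joints, 4 DH parameters per joint (d, theta, a, alpha)
Total DH parameters = number_of_joints * 4
Total = 7 * 4
Total = 28

28


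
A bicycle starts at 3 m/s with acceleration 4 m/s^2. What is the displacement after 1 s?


Given: v0 = 3 m/s, a = 4 m/s^2, t = 1 s
Using s = v0*t + (1/2)*a*t^2
s = 3*1 + (1/2)*4*1^2
s = 3 + (1/2)*4
s = 3 + 2
s = 5

5 m


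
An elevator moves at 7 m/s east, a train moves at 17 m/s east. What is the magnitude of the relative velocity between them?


Given: v_A = 7 m/s east, v_B = 17 m/s east
Both move in the same direction; relative speed = |v_A - v_B|
|7 - 17| = |-10|
= 10 m/s

10 m/s


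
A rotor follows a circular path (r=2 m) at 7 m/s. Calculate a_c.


Given: v = 7 m/s, r = 2 m
Using a_c = v^2 / r
a_c = 7^2 / 2
a_c = 49 / 2
a_c = 49/2 m/s^2

49/2 m/s^2


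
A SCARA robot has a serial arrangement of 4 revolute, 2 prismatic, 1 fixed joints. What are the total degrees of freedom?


Given: serial robot with 4 revolute, 2 prismatic, 1 fixed joints
DOF contribution per joint type: revolute=1, prismatic=1, spherical=3, fixed=0
DOF = 4*1 + 2*1 + 1*0
DOF = 6

6


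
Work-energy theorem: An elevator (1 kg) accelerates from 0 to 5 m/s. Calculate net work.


Given: m = 1 kg, v0 = 0 m/s, v = 5 m/s
Using W = (1/2)*m*(v^2 - v0^2)
v^2 = 5^2 = 25
v0^2 = 0^2 = 0
v^2 - v0^2 = 25 - 0 = 25
W = (1/2)*1*25 = 25/2 J

25/2 J


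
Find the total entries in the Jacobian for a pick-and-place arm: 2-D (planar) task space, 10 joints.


Given: task space dimension = 2, joints = 10
Jacobian is a 2 x 10 matrix
Total entries = rows * columns
Total = 2 * 10
Total = 20

20


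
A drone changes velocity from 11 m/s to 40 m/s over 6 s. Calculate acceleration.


Given: initial velocity v0 = 11 m/s, final velocity v = 40 m/s, time t = 6 s
Using a = (v - v0) / t
a = (40 - 11) / 6
a = 29 / 6
a = 29/6 m/s^2

29/6 m/s^2


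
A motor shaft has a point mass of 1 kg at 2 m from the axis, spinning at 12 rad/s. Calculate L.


Given: m = 1 kg, r = 2 m, omega = 12 rad/s
For a point mass: I = m*r^2
I = 1*2^2 = 1*4 = 4
L = I*omega = 4*12
L = 48 kg*m^2/s

48 kg*m^2/s


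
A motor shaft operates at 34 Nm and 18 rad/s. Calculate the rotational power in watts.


Given: tau = 34 Nm, omega = 18 rad/s
Using P = tau * omega
P = 34 * 18
P = 612 W

612 W


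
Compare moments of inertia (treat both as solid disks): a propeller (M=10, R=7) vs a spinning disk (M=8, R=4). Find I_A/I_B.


Given: M1=10 kg, R1=7 m, M2=8 kg, R2=4 m
For a disk: I = (1/2)*M*R^2, so I_A/I_B = (M1*R1^2)/(M2*R2^2)
M1*R1^2 = 10*49 = 490
M2*R2^2 = 8*16 = 128
I_A/I_B = 490/128 = 245/64

245/64


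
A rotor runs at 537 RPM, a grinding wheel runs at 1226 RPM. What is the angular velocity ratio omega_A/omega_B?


Given: RPM_A = 537, RPM_B = 1226
omega = 2*pi*RPM/60, so omega_A/omega_B = RPM_A / RPM_B
omega_A/omega_B = 537 / 1226
omega_A/omega_B = 537/1226

537/1226


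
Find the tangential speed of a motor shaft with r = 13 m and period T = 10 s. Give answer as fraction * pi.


Given: radius r = 13 m, period T = 10 s
Using v = 2*pi*r / T
v = 2*pi*13 / 10
v = 26*pi / 10
v = 13/5*pi m/s

13/5*pi m/s


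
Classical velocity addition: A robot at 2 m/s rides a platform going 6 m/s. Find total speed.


Given: object velocity = 2 m/s, platform velocity = 6 m/s (same direction)
Using classical velocity addition: v_total = v_object + v_platform
v_total = 2 + 6
v_total = 8 m/s

8 m/s


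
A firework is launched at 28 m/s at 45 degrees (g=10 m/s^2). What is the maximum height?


Given: v0 = 28 m/s, theta = 45 deg, g = 10 m/s^2
sin^2(45) = 1/2
Using H = v0^2 * sin^2(theta) / (2*g)
H = 28^2 * 1/2 / (2*10)
H = 784 * 1/2 / 20
H = 392 / 20
H = 98/5 m

98/5 m


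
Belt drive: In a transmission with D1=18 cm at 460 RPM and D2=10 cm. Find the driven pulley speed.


Given: D1 = 18 cm, w1 = 460 RPM, D2 = 10 cm
Using D1*w1 = D2*w2
w2 = D1*w1 / D2
w2 = 18*460 / 10
w2 = 8280 / 10
w2 = 828 RPM

828 RPM


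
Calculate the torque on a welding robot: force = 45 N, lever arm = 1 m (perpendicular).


Given: F = 45 N, r = 1 m, angle = 90 deg (perpendicular)
Using tau = F * r * sin(90)
sin(90) = 1
tau = 45 * 1 * 1
tau = 45 Nm

45 Nm


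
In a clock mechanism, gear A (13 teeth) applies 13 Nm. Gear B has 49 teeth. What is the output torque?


Given: N1 = 13, N2 = 49, T1 = 13 Nm
Using T2/T1 = N2/N1
T2 = T1 * N2 / N1
T2 = 13 * 49 / 13
T2 = 637 / 13
T2 = 49 Nm

49 Nm


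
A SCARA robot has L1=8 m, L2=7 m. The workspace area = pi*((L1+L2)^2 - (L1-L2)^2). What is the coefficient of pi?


Given: L1 = 8, L2 = 7
(L1+L2)^2 = (15)^2 = 225
(L1-L2)^2 = (1)^2 = 1
Difference = 225 - 1 = 224
This equals 4*L1*L2 = 4*8*7 = 224
Workspace area = 224*pi

224


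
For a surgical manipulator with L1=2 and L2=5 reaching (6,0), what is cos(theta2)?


Given: L1 = 2, L2 = 5, target (x, y) = (6, 0)
Using cos(theta2) = (x^2 + y^2 - L1^2 - L2^2) / (2*L1*L2)
x^2 + y^2 = 6^2 + 0 = 36
L1^2 + L2^2 = 4 + 25 = 29
Numerator = 36 - 29 = 7
Denominator = 2*2*5 = 20
cos(theta2) = 7/20 = 7/20

7/20


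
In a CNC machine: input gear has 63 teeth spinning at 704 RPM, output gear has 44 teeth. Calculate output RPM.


Given: N1 = 63 teeth, w1 = 704 RPM, N2 = 44 teeth
Using N1*w1 = N2*w2
w2 = N1*w1 / N2
w2 = 63*704 / 44
w2 = 44352 / 44
w2 = 1008 RPM

1008 RPM


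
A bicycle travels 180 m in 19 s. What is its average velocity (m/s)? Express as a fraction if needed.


Given: distance d = 180 m, time t = 19 s
Using v = d / t
v = 180 / 19
v = 180/19 m/s

180/19 m/s


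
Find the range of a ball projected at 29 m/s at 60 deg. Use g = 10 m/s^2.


Given: v0 = 29 m/s, theta = 60 deg, g = 10 m/s^2
sin(2*60) = sin(120) = sqrt(3)/2
Using R = v0^2 * sin(2*theta) / g
R = 29^2 * (sqrt(3)/2) / 10
R = 841 * sqrt(3) / 20
R = 841/20*sqrt(3) m

841/20*sqrt(3) m


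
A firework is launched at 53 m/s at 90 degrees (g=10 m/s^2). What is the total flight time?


Given: v0 = 53 m/s, theta = 90 deg, g = 10 m/s^2
sin(90) = 1
Using T = 2*v0*sin(theta) / g
T = 2*53*1 / 10
T = 106 / 10
T = 53/5 s

53/5 s


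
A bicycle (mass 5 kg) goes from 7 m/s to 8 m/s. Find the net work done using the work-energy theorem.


Given: m = 5 kg, v0 = 7 m/s, v = 8 m/s
Using W = (1/2)*m*(v^2 - v0^2)
v^2 = 8^2 = 64
v0^2 = 7^2 = 49
v^2 - v0^2 = 64 - 49 = 15
W = (1/2)*5*15 = 75/2 J

75/2 J


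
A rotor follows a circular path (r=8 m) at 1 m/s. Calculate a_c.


Given: v = 1 m/s, r = 8 m
Using a_c = v^2 / r
a_c = 1^2 / 8
a_c = 1 / 8
a_c = 1/8 m/s^2

1/8 m/s^2


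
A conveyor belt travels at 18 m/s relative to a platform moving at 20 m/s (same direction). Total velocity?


Given: object velocity = 18 m/s, platform velocity = 20 m/s (same direction)
Using classical velocity addition: v_total = v_object + v_platform
v_total = 18 + 20
v_total = 38 m/s

38 m/s


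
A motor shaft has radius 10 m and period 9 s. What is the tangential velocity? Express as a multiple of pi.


Given: radius r = 10 m, period T = 9 s
Using v = 2*pi*r / T
v = 2*pi*10 / 9
v = 20*pi / 9
v = 20/9*pi m/s

20/9*pi m/s


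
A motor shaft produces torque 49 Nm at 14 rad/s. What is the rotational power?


Given: tau = 49 Nm, omega = 14 rad/s
Using P = tau * omega
P = 49 * 14
P = 686 W

686 W


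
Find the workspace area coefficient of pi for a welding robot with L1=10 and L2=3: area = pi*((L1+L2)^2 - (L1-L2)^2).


Given: L1 = 10, L2 = 3
(L1+L2)^2 = (13)^2 = 169
(L1-L2)^2 = (7)^2 = 49
Difference = 169 - 49 = 120
This equals 4*L1*L2 = 4*10*3 = 120
Workspace area = 120*pi

120


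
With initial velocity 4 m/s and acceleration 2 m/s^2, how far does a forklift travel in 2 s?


Given: v0 = 4 m/s, a = 2 m/s^2, t = 2 s
Using s = v0*t + (1/2)*a*t^2
s = 4*2 + (1/2)*2*2^2
s = 8 + (1/2)*8
s = 8 + 4
s = 12

12 m


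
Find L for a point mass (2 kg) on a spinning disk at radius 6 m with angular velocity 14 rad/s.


Given: m = 2 kg, r = 6 m, omega = 14 rad/s
For a point mass: I = m*r^2
I = 2*6^2 = 2*36 = 72
L = I*omega = 72*14
L = 1008 kg*m^2/s

1008 kg*m^2/s


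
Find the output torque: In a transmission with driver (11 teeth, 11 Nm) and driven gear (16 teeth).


Given: N1 = 11, N2 = 16, T1 = 11 Nm
Using T2/T1 = N2/N1
T2 = T1 * N2 / N1
T2 = 11 * 16 / 11
T2 = 176 / 11
T2 = 16 Nm

16 Nm


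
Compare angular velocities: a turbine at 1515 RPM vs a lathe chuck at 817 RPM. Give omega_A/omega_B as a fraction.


Given: RPM_A = 1515, RPM_B = 817
omega = 2*pi*RPM/60, so omega_A/omega_B = RPM_A / RPM_B
omega_A/omega_B = 1515 / 817
omega_A/omega_B = 1515/817

1515/817


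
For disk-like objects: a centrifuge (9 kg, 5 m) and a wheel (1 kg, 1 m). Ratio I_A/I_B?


Given: M1=9 kg, R1=5 m, M2=1 kg, R2=1 m
For a disk: I = (1/2)*M*R^2, so I_A/I_B = (M1*R1^2)/(M2*R2^2)
M1*R1^2 = 9*25 = 225
M2*R2^2 = 1*1 = 1
I_A/I_B = 225/1 = 225

225


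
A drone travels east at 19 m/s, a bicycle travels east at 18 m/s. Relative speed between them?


Given: v_A = 19 m/s east, v_B = 18 m/s east
Both move in the same direction; relative speed = |v_A - v_B|
|19 - 18| = |1|
= 1 m/s

1 m/s


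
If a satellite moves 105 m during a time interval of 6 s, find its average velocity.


Given: distance d = 105 m, time t = 6 s
Using v = d / t
v = 105 / 6
v = 35/2 m/s

35/2 m/s


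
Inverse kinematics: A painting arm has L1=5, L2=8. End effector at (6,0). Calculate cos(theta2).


Given: L1 = 5, L2 = 8, target (x, y) = (6, 0)
Using cos(theta2) = (x^2 + y^2 - L1^2 - L2^2) / (2*L1*L2)
x^2 + y^2 = 6^2 + 0 = 36
L1^2 + L2^2 = 25 + 64 = 89
Numerator = 36 - 89 = -53
Denominator = 2*5*8 = 80
cos(theta2) = -53/80 = -53/80

-53/80


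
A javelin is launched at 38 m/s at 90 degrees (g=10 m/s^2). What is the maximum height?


Given: v0 = 38 m/s, theta = 90 deg, g = 10 m/s^2
sin^2(90) = 1
Using H = v0^2 * sin^2(theta) / (2*g)
H = 38^2 * 1 / (2*10)
H = 1444 * 1 / 20
H = 1444 / 20
H = 361/5 m

361/5 m


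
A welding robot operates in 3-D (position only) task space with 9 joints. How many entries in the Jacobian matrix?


Given: task space dimension = 3, joints = 9
Jacobian is a 3 x 9 matrix
Total entries = rows * columns
Total = 3 * 9
Total = 27

27


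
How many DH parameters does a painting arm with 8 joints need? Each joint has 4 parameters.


Given: 8 joints, 4 DH parameters per joint (d, theta, a, alpha)
Total DH parameters = number_of_joints * 4
Total = 8 * 4
Total = 32

32
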